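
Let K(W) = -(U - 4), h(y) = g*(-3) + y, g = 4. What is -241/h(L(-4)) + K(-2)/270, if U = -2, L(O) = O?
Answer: 10861/720 ≈ 15.085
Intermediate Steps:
h(y) = -12 + y (h(y) = 4*(-3) + y = -12 + y)
K(W) = 6 (K(W) = -(-2 - 4) = -1*(-6) = 6)
-241/h(L(-4)) + K(-2)/270 = -241/(-12 - 4) + 6/270 = -241/(-16) + 6*(1/270) = -241*(-1/16) + 1/45 = 241/16 + 1/45 = 10861/720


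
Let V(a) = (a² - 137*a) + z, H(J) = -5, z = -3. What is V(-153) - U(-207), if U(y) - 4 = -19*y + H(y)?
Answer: 40435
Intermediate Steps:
U(y) = -1 - 19*y (U(y) = 4 + (-19*y - 5) = 4 + (-5 - 19*y) = -1 - 19*y)
V(a) = -3 + a² - 137*a (V(a) = (a² - 137*a) - 3 = -3 + a² - 137*a)
V(-153) - U(-207) = (-3 + (-153)² - 137*(-153)) - (-1 - 19*(-207)) = (-3 + 23409 + 20961) - (-1 + 3933) = 44367 - 1*3932 = 44367 - 3932 = 40435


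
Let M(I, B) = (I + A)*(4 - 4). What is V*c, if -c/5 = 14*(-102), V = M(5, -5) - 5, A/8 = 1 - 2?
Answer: -35700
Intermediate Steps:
A = -8 (A = 8*(1 - 2) = 8*(-1) = -8)
M(I, B) = 0 (M(I, B) = (I - 8)*(4 - 4) = (-8 + I)*0 = 0)
V = -5 (V = 0 - 5 = -5)
c = 7140 (c = -70*(-102) = -5*(-1428) = 7140)
V*c = -5*7140 = -35700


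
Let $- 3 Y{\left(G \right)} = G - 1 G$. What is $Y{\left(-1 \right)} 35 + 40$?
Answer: $40$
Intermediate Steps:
$Y{\left(G \right)} = 0$ ($Y{\left(G \right)} = - \frac{G - 1 G}{3} = - \frac{G - G}{3} = \left(- \frac{1}{3}\right) 0 = 0$)
$Y{\left(-1 \right)} 35 + 40 = 0 \cdot 35 + 40 = 0 + 40 = 40$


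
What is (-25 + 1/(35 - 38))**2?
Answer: 5776/9 ≈ 641.78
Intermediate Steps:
(-25 + 1/(35 - 38))**2 = (-25 + 1/(-3))**2 = (-25 - 1/3)**2 = (-76/3)**2 = 5776/9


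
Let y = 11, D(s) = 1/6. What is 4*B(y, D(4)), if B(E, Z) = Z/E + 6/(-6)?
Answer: -130/33 ≈ -3.9394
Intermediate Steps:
D(s) = 1/6
B(E, Z) = -1 + Z/E (B(E, Z) = Z/E + 6*(-1/6) = Z/E - 1 = -1 + Z/E)
4*B(y, D(4)) = 4*((1/6 - 1*11)/11) = 4*((1/6 - 11)/11) = 4*((1/11)*(-65/6)) = 4*(-65/66) = -130/33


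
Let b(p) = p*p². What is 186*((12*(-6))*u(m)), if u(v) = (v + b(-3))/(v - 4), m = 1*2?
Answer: -167400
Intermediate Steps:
b(p) = p³
m = 2
u(v) = (-27 + v)/(-4 + v) (u(v) = (v + (-3)³)/(v - 4) = (v - 27)/(-4 + v) = (-27 + v)/(-4 + v))
186*((12*(-6))*u(m)) = 186*((12*(-6))*((-27 + 2)/(-4 + 2))) = 186*(-72*(-25)/(-2)) = 186*(-(-36)*(-25)) = 186*(-72*25/2) = 186*(-900) = -167400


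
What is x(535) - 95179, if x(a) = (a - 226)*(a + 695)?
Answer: 284891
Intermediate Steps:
x(a) = (-226 + a)*(695 + a)
x(535) - 95179 = (-157070 + 535**2 + 469*535) - 95179 = (-157070 + 286225 + 250915) - 95179 = 380070 - 95179 = 284891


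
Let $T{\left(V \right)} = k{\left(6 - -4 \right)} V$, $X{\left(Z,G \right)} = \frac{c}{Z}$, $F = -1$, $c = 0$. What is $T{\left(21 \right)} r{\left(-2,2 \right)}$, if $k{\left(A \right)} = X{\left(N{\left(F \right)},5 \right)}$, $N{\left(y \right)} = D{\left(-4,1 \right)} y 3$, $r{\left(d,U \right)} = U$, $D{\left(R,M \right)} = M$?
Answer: $0$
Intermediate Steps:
$N{\left(y \right)} = 3 y$ ($N{\left(y \right)} = 1 y 3 = y 3 = 3 y$)
$X{\left(Z,G \right)} = 0$ ($X{\left(Z,G \right)} = \frac{0}{Z} = 0$)
$k{\left(A \right)} = 0$
$T{\left(V \right)} = 0$ ($T{\left(V \right)} = 0 V = 0$)
$T{\left(21 \right)} r{\left(-2,2 \right)} = 0 \cdot 2 = 0$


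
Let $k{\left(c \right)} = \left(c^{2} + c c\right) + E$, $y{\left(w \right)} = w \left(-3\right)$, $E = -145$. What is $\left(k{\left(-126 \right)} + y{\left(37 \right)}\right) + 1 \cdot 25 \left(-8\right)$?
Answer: $31296$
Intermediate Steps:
$y{\left(w \right)} = - 3 w$
$k{\left(c \right)} = -145 + 2 c^{2}$ ($k{\left(c \right)} = \left(c^{2} + c c\right) - 145 = \left(c^{2} + c^{2}\right) - 145 = 2 c^{2} - 145 = -145 + 2 c^{2}$)
$\left(k{\left(-126 \right)} + y{\left(37 \right)}\right) + 1 \cdot 25 \left(-8\right) = \left(\left(-145 + 2 \left(-126\right)^{2}\right) - 111\right) + 1 \cdot 25 \left(-8\right) = \left(\left(-145 + 2 \cdot 15876\right) - 111\right) + 25 \left(-8\right) = \left(\left(-145 + 31752\right) - 111\right) - 200 = \left(31607 - 111\right) - 200 = 31496 - 200 = 31296$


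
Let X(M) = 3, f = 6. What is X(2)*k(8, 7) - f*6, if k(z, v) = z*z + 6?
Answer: 174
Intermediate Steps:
k(z, v) = 6 + z**2 (k(z, v) = z**2 + 6 = 6 + z**2)
X(2)*k(8, 7) - f*6 = 3*(6 + 8**2) - 1*6*6 = 3*(6 + 64) - 6*6 = 3*70 - 36 = 210 - 36 = 174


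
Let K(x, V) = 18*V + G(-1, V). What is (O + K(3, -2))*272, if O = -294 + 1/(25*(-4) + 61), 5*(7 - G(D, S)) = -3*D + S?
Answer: -17143888/195 ≈ -87917.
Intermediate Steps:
G(D, S) = 7 - S/5 + 3*D/5 (G(D, S) = 7 - (-3*D + S)/5 = 7 - (S - 3*D)/5 = 7 + (-S/5 + 3*D/5) = 7 - S/5 + 3*D/5)
K(x, V) = 32/5 + 89*V/5 (K(x, V) = 18*V + (7 - V/5 + (⅗)*(-1)) = 18*V + (7 - V/5 - ⅗) = 18*V + (32/5 - V/5) = 32/5 + 89*V/5)
O = -11467/39 (O = -294 + 1/(-100 + 61) = -294 + 1/(-39) = -294 - 1/39 = -11467/39 ≈ -294.03)
(O + K(3, -2))*272 = (-11467/39 + (32/5 + (89/5)*(-2)))*272 = (-11467/39 + (32/5 - 178/5))*272 = (-11467/39 - 146/5)*272 = -63029/195*272 = -17143888/195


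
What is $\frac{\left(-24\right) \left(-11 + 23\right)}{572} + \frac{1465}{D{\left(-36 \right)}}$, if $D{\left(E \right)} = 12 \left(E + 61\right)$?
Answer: $\frac{37579}{8580} \approx 4.3798$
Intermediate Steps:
$D{\left(E \right)} = 732 + 12 E$ ($D{\left(E \right)} = 12 \left(61 + E\right) = 732 + 12 E$)
$\frac{\left(-24\right) \left(-11 + 23\right)}{572} + \frac{1465}{D{\left(-36 \right)}} = \frac{\left(-24\right) \left(-11 + 23\right)}{572} + \frac{1465}{732 + 12 \left(-36\right)} = \left(-24\right) 12 \cdot \frac{1}{572} + \frac{1465}{732 - 432} = \left(-288\right) \frac{1}{572} + \frac{1465}{300} = - \frac{72}{143} + 1465 \cdot \frac{1}{300} = - \frac{72}{143} + \frac{293}{60} = \frac{37579}{8580}$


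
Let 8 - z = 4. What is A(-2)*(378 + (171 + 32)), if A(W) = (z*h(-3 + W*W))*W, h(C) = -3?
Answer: 13944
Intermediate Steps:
z = 4 (z = 8 - 1*4 = 8 - 4 = 4)
A(W) = -12*W (A(W) = (4*(-3))*W = -12*W)
A(-2)*(378 + (171 + 32)) = (-12*(-2))*(378 + (171 + 32)) = 24*(378 + 203) = 24*581 = 13944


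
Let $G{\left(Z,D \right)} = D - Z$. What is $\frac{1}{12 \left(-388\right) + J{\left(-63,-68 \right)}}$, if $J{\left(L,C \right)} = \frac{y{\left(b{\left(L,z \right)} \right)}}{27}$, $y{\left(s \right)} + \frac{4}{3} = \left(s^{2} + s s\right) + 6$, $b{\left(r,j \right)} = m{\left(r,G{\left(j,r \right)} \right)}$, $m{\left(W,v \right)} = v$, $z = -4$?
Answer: $- \frac{81}{356236} \approx -0.00022738$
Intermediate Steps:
$b{\left(r,j \right)} = r - j$
$y{\left(s \right)} = \frac{14}{3} + 2 s^{2}$ ($y{\left(s \right)} = - \frac{4}{3} + \left(\left(s^{2} + s s\right) + 6\right) = - \frac{4}{3} + \left(\left(s^{2} + s^{2}\right) + 6\right) = - \frac{4}{3} + \left(2 s^{2} + 6\right) = - \frac{4}{3} + \left(6 + 2 s^{2}\right) = \frac{14}{3} + 2 s^{2}$)
$J{\left(L,C \right)} = \frac{14}{81} + \frac{2 \left(4 + L\right)^{2}}{27}$ ($J{\left(L,C \right)} = \frac{\frac{14}{3} + 2 \left(L - -4\right)^{2}}{27} = \left(\frac{14}{3} + 2 \left(L + 4\right)^{2}\right) \frac{1}{27} = \left(\frac{14}{3} + 2 \left(4 + L\right)^{2}\right) \frac{1}{27} = \frac{14}{81} + \frac{2 \left(4 + L\right)^{2}}{27}$)
$\frac{1}{12 \left(-388\right) + J{\left(-63,-68 \right)}} = \frac{1}{12 \left(-388\right) + \left(\frac{14}{81} + \frac{2 \left(4 - 63\right)^{2}}{27}\right)} = \frac{1}{-4656 + \left(\frac{14}{81} + \frac{2 \left(-59\right)^{2}}{27}\right)} = \frac{1}{-4656 + \left(\frac{14}{81} + \frac{2}{27} \cdot 3481\right)} = \frac{1}{-4656 + \left(\frac{14}{81} + \frac{6962}{27}\right)} = \frac{1}{-4656 + \frac{20900}{81}} = \frac{1}{- \frac{356236}{81}} = - \frac{81}{356236}$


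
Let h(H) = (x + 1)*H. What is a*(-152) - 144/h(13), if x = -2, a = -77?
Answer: 152296/13 ≈ 11715.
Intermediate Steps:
h(H) = -H (h(H) = (-2 + 1)*H = -H)
a*(-152) - 144/h(13) = -77*(-152) - 144/((-1*13)) = 11704 - 144/(-13) = 11704 - 144*(-1/13) = 11704 + 144/13 = 152296/13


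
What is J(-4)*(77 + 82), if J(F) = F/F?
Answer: 159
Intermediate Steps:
J(F) = 1
J(-4)*(77 + 82) = 1*(77 + 82) = 1*159 = 159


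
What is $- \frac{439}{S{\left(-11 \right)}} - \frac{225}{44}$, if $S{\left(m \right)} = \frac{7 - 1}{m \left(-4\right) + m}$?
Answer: $- \frac{106463}{44} \approx -2419.6$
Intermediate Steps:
$S{\left(m \right)} = - \frac{2}{m}$ ($S{\left(m \right)} = \frac{6}{- 4 m + m} = \frac{6}{\left(-3\right) m} = 6 \left(- \frac{1}{3 m}\right) = - \frac{2}{m}$)
$- \frac{439}{S{\left(-11 \right)}} - \frac{225}{44} = - \frac{439}{\left(-2\right) \frac{1}{-11}} - \frac{225}{44} = - \frac{439}{\left(-2\right) \left(- \frac{1}{11}\right)} - \frac{225}{44} = - \frac{439}{\frac{2}{11}} - \frac{225}{44} = \left(-439\right) \frac{11}{2} - \frac{225}{44} = - \frac{4829}{2} - \frac{225}{44} = - \frac{106463}{44}$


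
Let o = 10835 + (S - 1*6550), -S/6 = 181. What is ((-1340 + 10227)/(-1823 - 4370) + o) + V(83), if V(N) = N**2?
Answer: 62466097/6193 ≈ 10087.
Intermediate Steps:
S = -1086 (S = -6*181 = -1086)
o = 3199 (o = 10835 + (-1086 - 1*6550) = 10835 + (-1086 - 6550) = 10835 - 7636 = 3199)
((-1340 + 10227)/(-1823 - 4370) + o) + V(83) = ((-1340 + 10227)/(-1823 - 4370) + 3199) + 83**2 = (8887/(-6193) + 3199) + 6889 = (8887*(-1/6193) + 3199) + 6889 = (-8887/6193 + 3199) + 6889 = 19802520/6193 + 6889 = 62466097/6193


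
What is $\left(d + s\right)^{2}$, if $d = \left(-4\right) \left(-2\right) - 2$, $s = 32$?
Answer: $1444$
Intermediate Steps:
$d = 6$ ($d = 8 - 2 = 6$)
$\left(d + s\right)^{2} = \left(6 + 32\right)^{2} = 38^{2} = 1444$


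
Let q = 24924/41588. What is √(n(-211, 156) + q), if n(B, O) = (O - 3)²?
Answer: 2*√632630428197/10397 ≈ 153.00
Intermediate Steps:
q = 6231/10397 (q = 24924*(1/41588) = 6231/10397 ≈ 0.59931)
n(B, O) = (-3 + O)²
√(n(-211, 156) + q) = √((-3 + 156)² + 6231/10397) = √(153² + 6231/10397) = √(23409 + 6231/10397) = √(243389604/10397) = 2*√632630428197/10397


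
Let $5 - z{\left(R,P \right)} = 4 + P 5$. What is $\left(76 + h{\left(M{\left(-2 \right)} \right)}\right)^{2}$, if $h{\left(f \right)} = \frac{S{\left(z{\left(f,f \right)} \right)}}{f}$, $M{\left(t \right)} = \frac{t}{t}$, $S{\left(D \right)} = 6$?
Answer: $6724$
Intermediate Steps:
$z{\left(R,P \right)} = 1 - 5 P$ ($z{\left(R,P \right)} = 5 - \left(4 + P 5\right) = 5 - \left(4 + 5 P\right) = 1 - 5 P$)
$M{\left(t \right)} = 1$
$h{\left(f \right)} = \frac{6}{f}$
$\left(76 + h{\left(M{\left(-2 \right)} \right)}\right)^{2} = \left(76 + \frac{6}{1}\right)^{2} = \left(76 + 6 \cdot 1\right)^{2} = \left(76 + 6\right)^{2} = 82^{2} = 6724$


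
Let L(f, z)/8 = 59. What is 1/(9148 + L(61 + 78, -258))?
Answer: 1/9620 ≈ 0.00010395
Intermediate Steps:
L(f, z) = 472 (L(f, z) = 8*59 = 472)
1/(9148 + L(61 + 78, -258)) = 1/(9148 + 472) = 1/9620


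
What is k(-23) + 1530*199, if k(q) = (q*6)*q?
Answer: 307644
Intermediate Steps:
k(q) = 6*q² (k(q) = (6*q)*q = 6*q²)
k(-23) + 1530*199 = 6*(-23)² + 1530*199 = 6*529 + 304470 = 3174 + 304470 = 307644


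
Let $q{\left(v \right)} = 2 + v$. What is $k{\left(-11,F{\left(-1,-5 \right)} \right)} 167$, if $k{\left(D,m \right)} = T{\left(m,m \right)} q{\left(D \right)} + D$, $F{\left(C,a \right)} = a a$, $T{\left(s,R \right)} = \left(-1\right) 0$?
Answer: $-1837$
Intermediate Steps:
$T{\left(s,R \right)} = 0$
$F{\left(C,a \right)} = a^{2}$
$k{\left(D,m \right)} = D$ ($k{\left(D,m \right)} = 0 \left(2 + D\right) + D = 0 + D = D$)
$k{\left(-11,F{\left(-1,-5 \right)} \right)} 167 = \left(-11\right) 167 = -1837$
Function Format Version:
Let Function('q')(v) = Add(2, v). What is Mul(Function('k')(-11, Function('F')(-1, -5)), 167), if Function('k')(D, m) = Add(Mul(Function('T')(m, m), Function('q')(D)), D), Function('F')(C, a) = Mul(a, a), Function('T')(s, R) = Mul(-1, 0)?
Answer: -1837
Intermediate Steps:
Function('T')(s, R) = 0
Function('F')(C, a) = Pow(a, 2)
Function('k')(D, m) = D (Function('k')(D, m) = Add(Mul(0, Add(2, D)), D) = Add(0, D) = D)
Mul(Function('k')(-11, Function('F')(-1, -5)), 167) = Mul(-11, 167) = -1837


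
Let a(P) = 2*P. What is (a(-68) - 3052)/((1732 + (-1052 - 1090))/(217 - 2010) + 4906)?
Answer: -1429021/2199217 ≈ -0.64979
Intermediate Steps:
(a(-68) - 3052)/((1732 + (-1052 - 1090))/(217 - 2010) + 4906) = (2*(-68) - 3052)/((1732 + (-1052 - 1090))/(217 - 2010) + 4906) = (-136 - 3052)/((1732 - 2142)/(-1793) + 4906) = -3188/(-410*(-1/1793) + 4906) = -3188/(410/1793 + 4906) = -3188/8796868/1793 = -3188*1793/8796868 = -1429021/2199217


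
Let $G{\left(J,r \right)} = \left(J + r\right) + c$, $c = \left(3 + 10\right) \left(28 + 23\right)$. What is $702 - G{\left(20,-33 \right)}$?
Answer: $52$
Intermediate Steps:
$c = 663$ ($c = 13 \cdot 51 = 663$)
$G{\left(J,r \right)} = 663 + J + r$ ($G{\left(J,r \right)} = \left(J + r\right) + 663 = 663 + J + r$)
$702 - G{\left(20,-33 \right)} = 702 - \left(663 + 20 - 33\right) = 702 - 650 = 52$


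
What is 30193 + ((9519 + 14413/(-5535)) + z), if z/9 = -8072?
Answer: -182315173/5535 ≈ -32939.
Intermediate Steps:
z = -72648 (z = 9*(-8072) = -72648)
30193 + ((9519 + 14413/(-5535)) + z) = 30193 + ((9519 + 14413/(-5535)) - 72648) = 30193 + ((9519 + 14413*(-1/5535)) - 72648) = 30193 + ((9519 - 14413/5535) - 72648) = 30193 + (52673252/5535 - 72648) = 30193 - 349433428/5535 = -182315173/5535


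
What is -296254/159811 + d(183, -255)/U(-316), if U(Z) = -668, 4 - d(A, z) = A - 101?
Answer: -92716207/53376874 ≈ -1.7370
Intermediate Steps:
d(A, z) = 105 - A (d(A, z) = 4 - (A - 101) = 4 - (-101 + A) = 4 + (101 - A) = 105 - A)
-296254/159811 + d(183, -255)/U(-316) = -296254/159811 + (105 - 1*183)/(-668) = -296254*1/159811 + (105 - 183)*(-1/668) = -296254/159811 - 78*(-1/668) = -296254/159811 + 39/334 = -92716207/53376874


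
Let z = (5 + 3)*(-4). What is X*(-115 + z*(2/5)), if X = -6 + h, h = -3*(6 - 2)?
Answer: 11502/5 ≈ 2300.4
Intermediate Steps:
h = -12 (h = -3*4 = -12)
z = -32 (z = 8*(-4) = -32)
X = -18 (X = -6 - 12 = -18)
X*(-115 + z*(2/5)) = -18*(-115 - 64/5) = -18*(-639/5) = 11502/5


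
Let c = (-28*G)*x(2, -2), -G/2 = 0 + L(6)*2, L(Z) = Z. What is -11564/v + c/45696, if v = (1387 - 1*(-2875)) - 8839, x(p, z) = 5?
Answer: 809237/311236 ≈ 2.6001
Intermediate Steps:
G = -24 (G = -2*(0 + 6*2) = -2*(0 + 12) = -2*12 = -24)
v = -4577 (v = (1387 + 2875) - 8839 = 4262 - 8839 = -4577)
c = 3360 (c = -28*(-24)*5 = 672*5 = 3360)
-11564/v + c/45696 = -11564/(-4577) + 3360/45696 = -11564*(-1/4577) + 3360*(1/45696) = 11564/4577 + 5/68 = 809237/311236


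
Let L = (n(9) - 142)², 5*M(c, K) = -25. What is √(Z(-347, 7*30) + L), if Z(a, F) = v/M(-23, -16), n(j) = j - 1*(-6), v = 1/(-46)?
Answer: √853224330/230 ≈ 127.00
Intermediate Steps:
M(c, K) = -5 (M(c, K) = (⅕)*(-25) = -5)
v = -1/46 ≈ -0.021739
n(j) = 6 + j (n(j) = j + 6 = 6 + j)
L = 16129 (L = ((6 + 9) - 142)² = (15 - 142)² = (-127)² = 16129)
Z(a, F) = 1/230 (Z(a, F) = -1/46/(-5) = -1/46*(-⅕) = 1/230)
√(Z(-347, 7*30) + L) = √(1/230 + 16129) = √(3709671/230) = √853224330/230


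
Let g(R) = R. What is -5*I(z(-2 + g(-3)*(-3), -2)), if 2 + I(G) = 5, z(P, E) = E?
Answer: -15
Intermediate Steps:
I(G) = 3 (I(G) = -2 + 5 = 3)
-5*I(z(-2 + g(-3)*(-3), -2)) = -5*3 = -15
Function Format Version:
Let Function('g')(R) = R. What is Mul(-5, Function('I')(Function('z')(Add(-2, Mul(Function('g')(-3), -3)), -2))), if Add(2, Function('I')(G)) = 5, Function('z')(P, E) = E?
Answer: -15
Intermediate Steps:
Function('I')(G) = 3 (Function('I')(G) = Add(-2, 5) = 3)
Mul(-5, Function('I')(Function('z')(Add(-2, Mul(Function('g')(-3), -3)), -2))) = Mul(-5, 3) = -15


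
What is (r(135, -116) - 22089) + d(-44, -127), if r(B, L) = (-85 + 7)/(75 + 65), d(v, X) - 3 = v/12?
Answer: -4638947/210 ≈ -22090.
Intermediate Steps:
d(v, X) = 3 + v/12
r(B, L) = -39/70 (r(B, L) = -78/140 = -78*1/140 = -39/70)
(r(135, -116) - 22089) + d(-44, -127) = (-39/70 - 22089) + (3 + (1/12)*(-44)) = -1546269/70 + (3 - 11/3) = -1546269/70 - ⅔ = -4638947/210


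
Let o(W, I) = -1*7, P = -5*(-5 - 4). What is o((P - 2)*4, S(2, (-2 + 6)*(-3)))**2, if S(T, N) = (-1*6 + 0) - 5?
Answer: 49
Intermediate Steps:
P = 45 (P = -5*(-9) = 45)
S(T, N) = -11 (S(T, N) = (-6 + 0) - 5 = -6 - 5 = -11)
o(W, I) = -7
o((P - 2)*4, S(2, (-2 + 6)*(-3)))**2 = (-7)**2 = 49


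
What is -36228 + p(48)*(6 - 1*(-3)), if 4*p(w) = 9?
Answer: -144831/4 ≈ -36208.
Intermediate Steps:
p(w) = 9/4 (p(w) = (1/4)*9 = 9/4)
-36228 + p(48)*(6 - 1*(-3)) = -36228 + 9*(6 - 1*(-3))/4 = -36228 + 9*(6 + 3)/4 = -36228 + (9/4)*9 = -36228 + 81/4 = -144831/4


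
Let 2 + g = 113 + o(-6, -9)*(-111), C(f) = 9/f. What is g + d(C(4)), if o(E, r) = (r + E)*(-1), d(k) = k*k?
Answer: -24783/16 ≈ -1548.9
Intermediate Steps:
d(k) = k²
o(E, r) = -E - r (o(E, r) = (E + r)*(-1) = -E - r)
g = -1554 (g = -2 + (113 + (-1*(-6) - 1*(-9))*(-111)) = -2 + (113 + (6 + 9)*(-111)) = -2 + (113 + 15*(-111)) = -2 + (113 - 1665) = -2 - 1552 = -1554)
g + d(C(4)) = -1554 + (9/4)² = -1554 + 81/16 = -24783/16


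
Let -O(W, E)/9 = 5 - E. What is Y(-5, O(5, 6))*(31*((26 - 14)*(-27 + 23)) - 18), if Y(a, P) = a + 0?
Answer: 7530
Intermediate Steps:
O(W, E) = -45 + 9*E (O(W, E) = -9*(5 - E) = -45 + 9*E)
Y(a, P) = a
Y(-5, O(5, 6))*(31*((26 - 14)*(-27 + 23)) - 18) = -5*(31*((26 - 14)*(-27 + 23)) - 18) = -5*(31*(12*(-4)) - 18) = -5*(31*(-48) - 18) = -5*(-1488 - 18) = -5*(-1506) = 7530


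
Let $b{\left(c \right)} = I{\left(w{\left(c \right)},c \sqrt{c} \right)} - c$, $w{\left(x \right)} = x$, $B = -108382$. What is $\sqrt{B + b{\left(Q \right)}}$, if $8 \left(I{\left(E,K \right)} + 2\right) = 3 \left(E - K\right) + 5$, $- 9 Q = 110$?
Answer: $\frac{\sqrt{-15606106 + 220 i \sqrt{110}}}{12} \approx 0.024337 + 329.2 i$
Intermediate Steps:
$Q = - \frac{110}{9}$ ($Q = \left(- \frac{1}{9}\right) 110 = - \frac{110}{9} \approx -12.222$)
$I{\left(E,K \right)} = - \frac{11}{8} - \frac{3 K}{8} + \frac{3 E}{8}$ ($I{\left(E,K \right)} = -2 + \frac{3 \left(E - K\right) + 5}{8} = -2 + \frac{\left(- 3 K + 3 E\right) + 5}{8} = -2 + \frac{5 - 3 K + 3 E}{8} = -2 + \left(\frac{5}{8} - \frac{3 K}{8} + \frac{3 E}{8}\right) = - \frac{11}{8} - \frac{3 K}{8} + \frac{3 E}{8}$)
$b{\left(c \right)} = - \frac{11}{8} - \frac{5 c}{8} - \frac{3 c^{\frac{3}{2}}}{8}$ ($b{\left(c \right)} = \left(- \frac{11}{8} - \frac{3 c \sqrt{c}}{8} + \frac{3 c}{8}\right) - c = \left(- \frac{11}{8} - \frac{3 c^{\frac{3}{2}}}{8} + \frac{3 c}{8}\right) - c = - \frac{11}{8} - \frac{5 c}{8} - \frac{3 c^{\frac{3}{2}}}{8}$)
$\sqrt{B + b{\left(Q \right)}} = \sqrt{-108382 - \left(- \frac{451}{72} - \frac{55 i \sqrt{110}}{36}\right)} = \sqrt{-108382 - \left(- \frac{451}{72} + \frac{3}{8} \left(- \frac{110}{27}\right) i \sqrt{110}\right)} = \sqrt{-108382 + \left(- \frac{11}{8} + \frac{275}{36} + \frac{55 i \sqrt{110}}{36}\right)} = \sqrt{-108382 + \left(\frac{451}{72} + \frac{55 i \sqrt{110}}{36}\right)} = \sqrt{- \frac{7803053}{72} + \frac{55 i \sqrt{110}}{36}}$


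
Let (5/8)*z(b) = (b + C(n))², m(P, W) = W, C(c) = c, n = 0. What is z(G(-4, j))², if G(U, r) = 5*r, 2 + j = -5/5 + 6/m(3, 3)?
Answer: 1600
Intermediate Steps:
j = -1 (j = -2 + (-5/5 + 6/3) = -2 + (-5*⅕ + 6*(⅓)) = -2 + (-1 + 2) = -2 + 1 = -1)
z(b) = 8*b²/5 (z(b) = 8*(b + 0)²/5 = 8*b²/5)
z(G(-4, j))² = (8*(5*(-1))²/5)² = ((8/5)*(-5)²)² = ((8/5)*25)² = 40² = 1600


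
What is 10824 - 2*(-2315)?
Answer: 15454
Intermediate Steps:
10824 - 2*(-2315) = 10824 - 1*(-4630) = 10824 + 4630 = 15454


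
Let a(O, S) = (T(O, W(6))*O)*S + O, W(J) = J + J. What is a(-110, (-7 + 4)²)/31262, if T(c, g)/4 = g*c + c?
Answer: 257395/1421 ≈ 181.14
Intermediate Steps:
W(J) = 2*J
T(c, g) = 4*c + 4*c*g (T(c, g) = 4*(g*c + c) = 4*(c*g + c) = 4*(c + c*g) = 4*c + 4*c*g)
a(O, S) = O + 52*S*O² (a(O, S) = ((4*O*(1 + 2*6))*O)*S + O = ((4*O*(1 + 12))*O)*S + O = ((4*O*13)*O)*S + O = ((52*O)*O)*S + O = (52*O²)*S + O = 52*S*O² + O = O + 52*S*O²)
a(-110, (-7 + 4)²)/31262 = -110*(1 + 52*(-110)*(-7 + 4)²)/31262 = -110*(1 + 52*(-110)*(-3)²)*(1/31262) = -110*(1 + 52*(-110)*9)*(1/31262) = -110*(1 - 51480)*(1/31262) = -110*(-51479)*(1/31262) = 5662690*(1/31262) = 257395/1421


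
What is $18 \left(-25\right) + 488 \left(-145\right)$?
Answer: $-71210$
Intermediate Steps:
$18 \left(-25\right) + 488 \left(-145\right) = -450 - 70760 = -71210$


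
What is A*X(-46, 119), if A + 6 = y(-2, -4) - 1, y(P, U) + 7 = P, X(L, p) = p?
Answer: -1904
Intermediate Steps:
y(P, U) = -7 + P
A = -16 (A = -6 + ((-7 - 2) - 1) = -6 + (-9 - 1) = -6 - 10 = -16)
A*X(-46, 119) = -16*119 = -1904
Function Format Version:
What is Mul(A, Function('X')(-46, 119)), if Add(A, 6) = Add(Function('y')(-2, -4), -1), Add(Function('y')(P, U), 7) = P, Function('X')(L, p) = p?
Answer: -1904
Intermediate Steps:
Function('y')(P, U) = Add(-7, P)
A = -16 (A = Add(-6, Add(Add(-7, -2), -1)) = Add(-6, Add(-9, -1)) = Add(-6, -10) = -16)
Mul(A, Function('X')(-46, 119)) = Mul(-16, 119) = -1904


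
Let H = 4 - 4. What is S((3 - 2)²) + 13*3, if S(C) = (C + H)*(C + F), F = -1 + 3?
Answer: 42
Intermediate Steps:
F = 2
H = 0
S(C) = C*(2 + C) (S(C) = (C + 0)*(C + 2) = C*(2 + C))
S((3 - 2)²) + 13*3 = (3 - 2)²*(2 + (3 - 2)²) + 13*3 = 1²*(2 + 1²) + 39 = 1*(2 + 1) + 39 = 1*3 + 39 = 3 + 39 = 42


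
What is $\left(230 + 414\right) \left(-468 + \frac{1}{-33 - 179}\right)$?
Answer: $- \frac{15973937}{53} \approx -3.014 \cdot 10^{5}$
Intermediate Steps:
$\left(230 + 414\right) \left(-468 + \frac{1}{-33 - 179}\right) = 644 \left(-468 + \frac{1}{-212}\right) = 644 \left(-468 - \frac{1}{212}\right) = 644 \left(- \frac{99217}{212}\right) = - \frac{15973937}{53}$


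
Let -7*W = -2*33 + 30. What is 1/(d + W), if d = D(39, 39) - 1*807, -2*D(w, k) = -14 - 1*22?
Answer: -7/5487 ≈ -0.0012757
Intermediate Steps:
W = 36/7 (W = -(-2*33 + 30)/7 = -(-66 + 30)/7 = -1/7*(-36) = 36/7 ≈ 5.1429)
D(w, k) = 18 (D(w, k) = -(-14 - 1*22)/2 = -(-14 - 22)/2 = -1/2*(-36) = 18)
d = -789 (d = 18 - 1*807 = 18 - 807 = -789)
1/(d + W) = 1/(-789 + 36/7) = 1/(-5487/7) = -7/5487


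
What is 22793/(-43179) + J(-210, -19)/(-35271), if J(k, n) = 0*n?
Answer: -22793/43179 ≈ -0.52787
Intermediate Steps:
J(k, n) = 0
22793/(-43179) + J(-210, -19)/(-35271) = 22793/(-43179) + 0/(-35271) = 22793*(-1/43179) + 0*(-1/35271) = -22793/43179 + 0 = -22793/43179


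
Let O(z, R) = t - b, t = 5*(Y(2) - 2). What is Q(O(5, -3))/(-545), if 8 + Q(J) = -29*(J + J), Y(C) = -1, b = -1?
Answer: -804/545 ≈ -1.4752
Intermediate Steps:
t = -15 (t = 5*(-1 - 2) = 5*(-3) = -15)
O(z, R) = -14 (O(z, R) = -15 - 1*(-1) = -15 + 1 = -14)
Q(J) = -8 - 58*J (Q(J) = -8 - 29*(J + J) = -8 - 58*J)
Q(O(5, -3))/(-545) = (-8 - 58*(-14))/(-545) = (-8 + 812)*(-1/545) = 804*(-1/545) = -804/545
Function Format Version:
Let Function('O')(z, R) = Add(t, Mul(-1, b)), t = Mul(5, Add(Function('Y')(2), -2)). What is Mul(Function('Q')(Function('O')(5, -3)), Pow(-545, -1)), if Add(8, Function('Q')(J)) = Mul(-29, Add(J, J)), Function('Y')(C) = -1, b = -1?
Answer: Rational(-804, 545) ≈ -1.4752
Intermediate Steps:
t = -15 (t = Mul(5, Add(-1, -2)) = Mul(5, -3) = -15)
Function('O')(z, R) = -14 (Function('O')(z, R) = Add(-15, Mul(-1, -1)) = Add(-15, 1) = -14)
Function('Q')(J) = Add(-8, Mul(-58, J)) (Function('Q')(J) = Add(-8, Mul(-29, Add(J, J))) = Add(-8, Mul(-29, Mul(2, J))) = Add(-8, Mul(-58, J)))
Mul(Function('Q')(Function('O')(5, -3)), Pow(-545, -1)) = Mul(Add(-8, Mul(-58, -14)), Pow(-545, -1)) = Mul(Add(-8, 812), Rational(-1, 545)) = Mul(804, Rational(-1, 545)) = Rational(-804, 545)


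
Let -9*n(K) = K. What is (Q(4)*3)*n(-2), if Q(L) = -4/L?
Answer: -⅔ ≈ -0.66667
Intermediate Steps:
n(K) = -K/9
(Q(4)*3)*n(-2) = (-4/4*3)*(-⅑*(-2)) = (-4*¼*3)*(2/9) = -1*3*(2/9) = -3*2/9 = -⅔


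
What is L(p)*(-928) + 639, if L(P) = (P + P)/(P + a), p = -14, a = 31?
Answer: 36847/17 ≈ 2167.5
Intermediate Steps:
L(P) = 2*P/(31 + P) (L(P) = (P + P)/(P + 31) = (2*P)/(31 + P) = 2*P/(31 + P))
L(p)*(-928) + 639 = (2*(-14)/(31 - 14))*(-928) + 639 = (2*(-14)/17)*(-928) + 639 = (2*(-14)*(1/17))*(-928) + 639 = -28/17*(-928) + 639 = 25984/17 + 639 = 36847/17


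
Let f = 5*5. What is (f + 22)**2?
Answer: 2209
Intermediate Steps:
f = 25
(f + 22)**2 = (25 + 22)**2 = 47**2 = 2209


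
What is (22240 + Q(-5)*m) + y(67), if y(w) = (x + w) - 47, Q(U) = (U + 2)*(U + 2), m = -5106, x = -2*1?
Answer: -23696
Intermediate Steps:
x = -2
Q(U) = (2 + U)² (Q(U) = (2 + U)*(2 + U) = (2 + U)²)
y(w) = -49 + w (y(w) = (-2 + w) - 47 = -49 + w)
(22240 + Q(-5)*m) + y(67) = (22240 + (2 - 5)²*(-5106)) + (-49 + 67) = (22240 + (-3)²*(-5106)) + 18 = (22240 + 9*(-5106)) + 18 = (22240 - 45954) + 18 = -23714 + 18 = -23696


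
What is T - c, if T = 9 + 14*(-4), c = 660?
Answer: -707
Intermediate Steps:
T = -47 (T = 9 - 56 = -47)
T - c = -47 - 1*660 = -47 - 660 = -707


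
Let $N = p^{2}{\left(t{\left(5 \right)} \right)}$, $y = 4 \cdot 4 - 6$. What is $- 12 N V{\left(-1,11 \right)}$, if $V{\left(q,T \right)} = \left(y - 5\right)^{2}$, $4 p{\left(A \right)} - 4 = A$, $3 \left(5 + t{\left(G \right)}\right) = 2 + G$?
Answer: $- \frac{100}{3} \approx -33.333$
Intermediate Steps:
$t{\left(G \right)} = - \frac{13}{3} + \frac{G}{3}$ ($t{\left(G \right)} = -5 + \frac{2 + G}{3} = -5 + \left(\frac{2}{3} + \frac{G}{3}\right) = - \frac{13}{3} + \frac{G}{3}$)
$p{\left(A \right)} = 1 + \frac{A}{4}$
$y = 10$ ($y = 16 - 6 = 10$)
$V{\left(q,T \right)} = 25$ ($V{\left(q,T \right)} = \left(10 - 5\right)^{2} = 5^{2} = 25$)
$N = \frac{1}{9}$ ($N = \left(1 + \frac{- \frac{13}{3} + \frac{1}{3} \cdot 5}{4}\right)^{2} = \left(1 + \frac{- \frac{13}{3} + \frac{5}{3}}{4}\right)^{2} = \left(1 + \frac{1}{4} \left(- \frac{8}{3}\right)\right)^{2} = \left(1 - \frac{2}{3}\right)^{2} = \left(\frac{1}{3}\right)^{2} = \frac{1}{9} \approx 0.11111$)
$- 12 N V{\left(-1,11 \right)} = \left(-12\right) \frac{1}{9} \cdot 25 = \left(- \frac{4}{3}\right) 25 = - \frac{100}{3}$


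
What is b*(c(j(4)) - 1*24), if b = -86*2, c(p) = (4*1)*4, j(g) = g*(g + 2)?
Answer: 1376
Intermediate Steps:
j(g) = g*(2 + g)
c(p) = 16 (c(p) = 4*4 = 16)
b = -172
b*(c(j(4)) - 1*24) = -172*(16 - 1*24) = -172*(16 - 24) = -172*(-8) = 1376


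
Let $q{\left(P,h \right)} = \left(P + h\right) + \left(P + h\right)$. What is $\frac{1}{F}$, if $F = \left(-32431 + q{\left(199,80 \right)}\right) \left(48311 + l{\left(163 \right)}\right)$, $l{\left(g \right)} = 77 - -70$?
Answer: $- \frac{1}{1544501834} \approx -6.4746 \cdot 10^{-10}$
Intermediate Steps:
$l{\left(g \right)} = 147$ ($l{\left(g \right)} = 77 + 70 = 147$)
$q{\left(P,h \right)} = 2 P + 2 h$
$F = -1544501834$ ($F = \left(-32431 + \left(2 \cdot 199 + 2 \cdot 80\right)\right) \left(48311 + 147\right) = \left(-32431 + \left(398 + 160\right)\right) 48458 = \left(-32431 + 558\right) 48458 = \left(-31873\right) 48458 = -1544501834$)
$\frac{1}{F} = \frac{1}{-1544501834} = - \frac{1}{1544501834}$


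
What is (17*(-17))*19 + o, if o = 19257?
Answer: 13766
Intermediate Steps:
(17*(-17))*19 + o = (17*(-17))*19 + 19257 = -289*19 + 19257 = -5491 + 19257 = 13766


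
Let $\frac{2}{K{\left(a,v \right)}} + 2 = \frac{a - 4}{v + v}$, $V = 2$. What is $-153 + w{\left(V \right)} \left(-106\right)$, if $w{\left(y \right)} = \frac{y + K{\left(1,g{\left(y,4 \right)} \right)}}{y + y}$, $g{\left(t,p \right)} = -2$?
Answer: $- \frac{818}{5} \approx -163.6$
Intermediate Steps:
$K{\left(a,v \right)} = \frac{2}{-2 + \frac{-4 + a}{2 v}}$ ($K{\left(a,v \right)} = \frac{2}{-2 + \frac{a - 4}{v + v}} = \frac{2}{-2 + \frac{-4 + a}{2 v}}$)
$w{\left(y \right)} = \frac{- \frac{8}{5} + y}{2 y}$ ($w{\left(y \right)} = \frac{y - - \frac{8}{4 - 1 + 4 \left(-2\right)}}{y + y} = \frac{y - - \frac{8}{4 - 1 - 8}}{2 y} = \left(y - - \frac{8}{-5}\right) \frac{1}{2 y} = \left(y - \left(-8\right) \left(- \frac{1}{5}\right)\right) \frac{1}{2 y} = \left(y - \frac{8}{5}\right) \frac{1}{2 y} = \left(- \frac{8}{5} + y\right) \frac{1}{2 y} = \frac{- \frac{8}{5} + y}{2 y}$)
$-153 + w{\left(V \right)} \left(-106\right) = -153 + \frac{-8 + 5 \cdot 2}{10 \cdot 2} \left(-106\right) = -153 + \frac{1}{10} \cdot \frac{1}{2} \left(-8 + 10\right) \left(-106\right) = -153 + \frac{1}{10} \cdot \frac{1}{2} \cdot 2 \left(-106\right) = -153 + \frac{1}{10} \left(-106\right) = -153 - \frac{53}{5} = - \frac{818}{5}$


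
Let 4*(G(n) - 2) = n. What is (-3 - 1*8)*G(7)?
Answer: -165/4 ≈ -41.250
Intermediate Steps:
G(n) = 2 + n/4
(-3 - 1*8)*G(7) = (-3 - 1*8)*(2 + (¼)*7) = (-3 - 8)*(2 + 7/4) = -11*15/4 = -165/4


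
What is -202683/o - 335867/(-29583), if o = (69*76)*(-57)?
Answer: 622159675/51711084 ≈ 12.031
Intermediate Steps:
o = -298908 (o = 5244*(-57) = -298908)
-202683/o - 335867/(-29583) = -202683/(-298908) - 335867/(-29583) = -202683*(-1/298908) - 335867*(-1/29583) = 67561/99636 + 335867/29583 = 622159675/51711084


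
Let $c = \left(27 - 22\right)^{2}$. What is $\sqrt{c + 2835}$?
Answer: $2 \sqrt{715} \approx 53.479$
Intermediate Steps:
$c = 25$ ($c = 5^{2} = 25$)
$\sqrt{c + 2835} = \sqrt{25 + 2835} = \sqrt{2860} = 2 \sqrt{715}$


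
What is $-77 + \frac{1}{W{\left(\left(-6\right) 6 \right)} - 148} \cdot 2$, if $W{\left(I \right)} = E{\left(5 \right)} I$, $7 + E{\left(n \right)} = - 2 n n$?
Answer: $- \frac{73303}{952} \approx -76.999$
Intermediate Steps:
$E{\left(n \right)} = -7 - 2 n^{2}$ ($E{\left(n \right)} = -7 + - 2 n n = -7 - 2 n^{2}$)
$W{\left(I \right)} = - 57 I$ ($W{\left(I \right)} = \left(-7 - 2 \cdot 5^{2}\right) I = \left(-7 - 50\right) I = - 57 I$)
$-77 + \frac{1}{W{\left(\left(-6\right) 6 \right)} - 148} \cdot 2 = -77 + \frac{1}{- 57 \left(\left(-6\right) 6\right) - 148} \cdot 2 = -77 + \frac{1}{\left(-57\right) \left(-36\right) - 148} \cdot 2 = -77 + \frac{1}{2052 - 148} \cdot 2 = -77 + \frac{1}{1904} \cdot 2 = -77 + \frac{1}{952} = - \frac{73303}{952}$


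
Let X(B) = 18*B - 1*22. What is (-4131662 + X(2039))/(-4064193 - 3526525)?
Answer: 2047491/3795359 ≈ 0.53947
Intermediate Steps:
X(B) = -22 + 18*B (X(B) = 18*B - 22 = -22 + 18*B)
(-4131662 + X(2039))/(-4064193 - 3526525) = (-4131662 + (-22 + 18*2039))/(-4064193 - 3526525) = (-4131662 + (-22 + 36702))/(-7590718) = (-4131662 + 36680)*(-1/7590718) = -4094982*(-1/7590718) = 2047491/3795359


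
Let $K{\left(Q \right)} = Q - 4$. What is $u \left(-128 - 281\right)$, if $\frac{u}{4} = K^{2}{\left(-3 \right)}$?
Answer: $-80164$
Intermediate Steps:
$K{\left(Q \right)} = -4 + Q$
$u = 196$ ($u = 4 \left(-4 - 3\right)^{2} = 4 \left(-7\right)^{2} = 4 \cdot 49 = 196$)
$u \left(-128 - 281\right) = 196 \left(-128 - 281\right) = 196 \left(-409\right) = -80164$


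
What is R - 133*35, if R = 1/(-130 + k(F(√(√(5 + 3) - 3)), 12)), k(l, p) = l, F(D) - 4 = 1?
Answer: -581876/125 ≈ -4655.0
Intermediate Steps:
F(D) = 5 (F(D) = 4 + 1 = 5)
R = -1/125 (R = 1/(-130 + 5) = 1/(-125) = -1/125 ≈ -0.0080000)
R - 133*35 = -1/125 - 133*35 = -1/125 - 4655 = -581876/125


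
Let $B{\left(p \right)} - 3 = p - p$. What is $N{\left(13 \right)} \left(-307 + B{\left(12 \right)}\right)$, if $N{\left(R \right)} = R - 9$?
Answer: $-1216$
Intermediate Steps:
$B{\left(p \right)} = 3$ ($B{\left(p \right)} = 3 + \left(p - p\right) = 3 + 0 = 3$)
$N{\left(R \right)} = -9 + R$
$N{\left(13 \right)} \left(-307 + B{\left(12 \right)}\right) = \left(-9 + 13\right) \left(-307 + 3\right) = 4 \left(-304\right) = -1216$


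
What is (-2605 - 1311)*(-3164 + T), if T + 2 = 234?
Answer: 11481712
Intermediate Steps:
T = 232 (T = -2 + 234 = 232)
(-2605 - 1311)*(-3164 + T) = (-2605 - 1311)*(-3164 + 232) = -3916*(-2932) = 11481712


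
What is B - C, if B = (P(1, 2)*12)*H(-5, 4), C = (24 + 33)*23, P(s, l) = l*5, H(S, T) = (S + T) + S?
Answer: -2031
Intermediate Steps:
H(S, T) = T + 2*S
P(s, l) = 5*l
C = 1311 (C = 57*23 = 1311)
B = -720 (B = ((5*2)*12)*(4 + 2*(-5)) = (10*12)*(4 - 10) = 120*(-6) = -720)
B - C = -720 - 1*1311 = -720 - 1311 = -2031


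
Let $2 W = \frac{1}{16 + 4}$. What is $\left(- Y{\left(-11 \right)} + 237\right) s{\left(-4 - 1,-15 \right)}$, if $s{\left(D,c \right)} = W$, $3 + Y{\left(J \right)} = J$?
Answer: $\frac{251}{40} \approx 6.275$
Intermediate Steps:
$Y{\left(J \right)} = -3 + J$
$W = \frac{1}{40}$ ($W = \frac{1}{2 \left(16 + 4\right)} = \frac{1}{2 \cdot 20} = \frac{1}{2} \cdot \frac{1}{20} = \frac{1}{40} \approx 0.025$)
$s{\left(D,c \right)} = \frac{1}{40}$
$\left(- Y{\left(-11 \right)} + 237\right) s{\left(-4 - 1,-15 \right)} = \left(- (-3 - 11) + 237\right) \frac{1}{40} = \left(\left(-1\right) \left(-14\right) + 237\right) \frac{1}{40} = \left(14 + 237\right) \frac{1}{40} = 251 \cdot \frac{1}{40} = \frac{251}{40}$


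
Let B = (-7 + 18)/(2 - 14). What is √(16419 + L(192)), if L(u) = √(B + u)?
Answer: √(591084 + 6*√6879)/6 ≈ 128.19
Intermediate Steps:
B = -11/12 (B = 11/(-12) = 11*(-1/12) = -11/12 ≈ -0.91667)
L(u) = √(-11/12 + u)
√(16419 + L(192)) = √(16419 + √(-33 + 36*192)/6) = √(16419 + √(-33 + 6912)/6) = √(16419 + √6879/6)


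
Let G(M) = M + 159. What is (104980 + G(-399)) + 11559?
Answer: 116299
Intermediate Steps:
G(M) = 159 + M
(104980 + G(-399)) + 11559 = (104980 + (159 - 399)) + 11559 = (104980 - 240) + 11559 = 104740 + 11559 = 116299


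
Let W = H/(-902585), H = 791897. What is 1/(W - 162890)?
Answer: -902585/147022862547 ≈ -6.1391e-6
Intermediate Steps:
W = -791897/902585 (W = 791897/(-902585) = 791897*(-1/902585) = -791897/902585 ≈ -0.87737)
1/(W - 162890) = 1/(-791897/902585 - 162890) = 1/(-147022862547/902585) = -902585/147022862547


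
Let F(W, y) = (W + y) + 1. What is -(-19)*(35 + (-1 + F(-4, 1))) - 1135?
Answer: -527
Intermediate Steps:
F(W, y) = 1 + W + y
-(-19)*(35 + (-1 + F(-4, 1))) - 1135 = -(-19)*(35 + (-1 + (1 - 4 + 1))) - 1135 = -(-19)*(35 + (-1 - 2)) - 1135 = -(-19)*(35 - 3) - 1135 = -(-19)*32 - 1135 = -1*(-608) - 1135 = 608 - 1135 = -527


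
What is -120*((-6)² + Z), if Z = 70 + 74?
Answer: -21600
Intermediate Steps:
Z = 144
-120*((-6)² + Z) = -120*((-6)² + 144) = -120*(36 + 144) = -120*180 = -21600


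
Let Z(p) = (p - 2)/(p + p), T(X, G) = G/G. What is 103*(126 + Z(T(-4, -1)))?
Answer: 25853/2 ≈ 12927.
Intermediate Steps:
T(X, G) = 1
Z(p) = (-2 + p)/(2*p) (Z(p) = (-2 + p)/((2*p)) = (-2 + p)*(1/(2*p)) = (-2 + p)/(2*p))
103*(126 + Z(T(-4, -1))) = 103*(126 + (½)*(-2 + 1)/1) = 103*(126 + (½)*1*(-1)) = 103*(126 - ½) = 103*(251/2) = 25853/2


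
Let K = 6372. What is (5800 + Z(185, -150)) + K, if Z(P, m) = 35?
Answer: 12207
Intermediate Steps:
(5800 + Z(185, -150)) + K = (5800 + 35) + 6372 = 5835 + 6372 = 12207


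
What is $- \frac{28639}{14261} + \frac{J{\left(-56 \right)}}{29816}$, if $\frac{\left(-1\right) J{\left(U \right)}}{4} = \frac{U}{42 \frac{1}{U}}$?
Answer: $- \frac{24754607}{12265557} \approx -2.0182$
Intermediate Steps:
$J{\left(U \right)} = - \frac{2 U^{2}}{21}$ ($J{\left(U \right)} = - 4 \frac{U}{42 \frac{1}{U}} = - 4 U \frac{U}{42} = - 4 \frac{U^{2}}{42} = - \frac{2 U^{2}}{21}$)
$- \frac{28639}{14261} + \frac{J{\left(-56 \right)}}{29816} = - \frac{28639}{14261} + \frac{\left(- \frac{2}{21}\right) \left(-56\right)^{2}}{29816} = \left(-28639\right) \frac{1}{14261} + \left(- \frac{2}{21}\right) 3136 \cdot \frac{1}{29816} = - \frac{2203}{1097} - \frac{112}{11181} = - \frac{24754607}{12265557}$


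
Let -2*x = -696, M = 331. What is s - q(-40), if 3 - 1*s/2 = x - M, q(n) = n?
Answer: 12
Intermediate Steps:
x = 348 (x = -½*(-696) = 348)
s = -28 (s = 6 - 2*(348 - 1*331) = 6 - 2*(348 - 331) = 6 - 2*17 = 6 - 34 = -28)
s - q(-40) = -28 - 1*(-40) = -28 + 40 = 12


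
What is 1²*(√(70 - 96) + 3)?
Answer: 3 + I*√26 ≈ 3.0 + 5.099*I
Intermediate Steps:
1²*(√(70 - 96) + 3) = 1*(√(-26) + 3) = 1*(I*√26 + 3) = 1*(3 + I*√26) = 3 + I*√26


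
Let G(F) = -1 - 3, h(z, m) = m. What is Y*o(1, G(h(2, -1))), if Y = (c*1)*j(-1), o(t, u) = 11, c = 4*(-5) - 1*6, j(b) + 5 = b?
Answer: 1716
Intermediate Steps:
j(b) = -5 + b
G(F) = -4
c = -26 (c = -20 - 6 = -26)
Y = 156 (Y = (-26*1)*(-5 - 1) = -26*(-6) = 156)
Y*o(1, G(h(2, -1))) = 156*11 = 1716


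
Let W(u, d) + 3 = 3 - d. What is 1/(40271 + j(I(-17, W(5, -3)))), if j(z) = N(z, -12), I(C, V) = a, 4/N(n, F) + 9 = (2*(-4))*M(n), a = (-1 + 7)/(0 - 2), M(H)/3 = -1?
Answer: 15/604069 ≈ 2.4832e-5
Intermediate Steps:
M(H) = -3 (M(H) = 3*(-1) = -3)
W(u, d) = -d (W(u, d) = -3 + (3 - d) = -d)
a = -3 (a = 6/(-2) = 6*(-1/2) = -3)
N(n, F) = 4/15 (N(n, F) = 4/(-9 + (2*(-4))*(-3)) = 4/(-9 - 8*(-3)) = 4/(-9 + 24) = 4/15)
I(C, V) = -3
j(z) = 4/15
1/(40271 + j(I(-17, W(5, -3)))) = 1/(40271 + 4/15) = 1/(604069/15) = 15/604069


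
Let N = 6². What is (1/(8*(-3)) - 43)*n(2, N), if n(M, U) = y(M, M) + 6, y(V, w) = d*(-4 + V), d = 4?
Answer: 1033/12 ≈ 86.083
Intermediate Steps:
y(V, w) = -16 + 4*V (y(V, w) = 4*(-4 + V) = -16 + 4*V)
N = 36
n(M, U) = -10 + 4*M (n(M, U) = (-16 + 4*M) + 6 = -10 + 4*M)
(1/(8*(-3)) - 43)*n(2, N) = (1/(8*(-3)) - 43)*(-10 + 4*2) = (1/(-24) - 43)*(-10 + 8) = (-1/24 - 43)*(-2) = -1033/24*(-2) = 1033/12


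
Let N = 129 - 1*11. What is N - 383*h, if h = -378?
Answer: 144892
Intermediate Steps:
N = 118 (N = 129 - 11 = 118)
N - 383*h = 118 - 383*(-378) = 118 + 144774 = 144892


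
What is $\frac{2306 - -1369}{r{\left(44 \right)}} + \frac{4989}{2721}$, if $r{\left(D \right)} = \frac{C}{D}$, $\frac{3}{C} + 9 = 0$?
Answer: $- \frac{439984037}{907} \approx -4.851 \cdot 10^{5}$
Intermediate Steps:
$C = - \frac{1}{3}$ ($C = \frac{3}{-9 + 0} = \frac{3}{-9} = 3 \left(- \frac{1}{9}\right) = - \frac{1}{3} \approx -0.33333$)
$r{\left(D \right)} = - \frac{1}{3 D}$
$\frac{2306 - -1369}{r{\left(44 \right)}} + \frac{4989}{2721} = \frac{2306 - -1369}{\left(- \frac{1}{3}\right) \frac{1}{44}} + \frac{4989}{2721} = \frac{2306 + 1369}{\left(- \frac{1}{3}\right) \frac{1}{44}} + 4989 \cdot \frac{1}{2721} = \frac{3675}{- \frac{1}{132}} + \frac{1663}{907} = 3675 \left(-132\right) + \frac{1663}{907} = -485100 + \frac{1663}{907} = - \frac{439984037}{907}$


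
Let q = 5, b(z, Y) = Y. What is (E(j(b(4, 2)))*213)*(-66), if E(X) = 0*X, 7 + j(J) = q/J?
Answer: 0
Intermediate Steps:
j(J) = -7 + 5/J
E(X) = 0
(E(j(b(4, 2)))*213)*(-66) = (0*213)*(-66) = 0*(-66) = 0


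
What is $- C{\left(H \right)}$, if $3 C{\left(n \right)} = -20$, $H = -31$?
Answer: $\frac{20}{3} \approx 6.6667$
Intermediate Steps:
$C{\left(n \right)} = - \frac{20}{3}$ ($C{\left(n \right)} = \frac{1}{3} \left(-20\right) = - \frac{20}{3}$)
$- C{\left(H \right)} = \left(-1\right) \left(- \frac{20}{3}\right) = \frac{20}{3}$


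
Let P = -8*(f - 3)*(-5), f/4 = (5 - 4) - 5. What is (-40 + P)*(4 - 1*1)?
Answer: -2400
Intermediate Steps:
f = -16 (f = 4*((5 - 4) - 5) = 4*(1 - 5) = 4*(-4) = -16)
P = -760 (P = -8*(-16 - 3)*(-5) = -(-152)*(-5) = -8*95 = -760)
(-40 + P)*(4 - 1*1) = (-40 - 760)*(4 - 1*1) = -800*(4 - 1) = -800*3 = -2400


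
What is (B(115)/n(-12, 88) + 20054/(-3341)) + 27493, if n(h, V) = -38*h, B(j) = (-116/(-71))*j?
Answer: 743316015781/27042054 ≈ 27487.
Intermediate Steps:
B(j) = 116*j/71 (B(j) = (-116*(-1/71))*j = 116*j/71)
(B(115)/n(-12, 88) + 20054/(-3341)) + 27493 = (((116/71)*115)/((-38*(-12))) + 20054/(-3341)) + 27493 = ((13340/71)/456 + 20054*(-1/3341)) + 27493 = ((13340/71)*(1/456) - 20054/3341) + 27493 = (3335/8094 - 20054/3341) + 27493 = -151174841/27042054 + 27493 = 743316015781/27042054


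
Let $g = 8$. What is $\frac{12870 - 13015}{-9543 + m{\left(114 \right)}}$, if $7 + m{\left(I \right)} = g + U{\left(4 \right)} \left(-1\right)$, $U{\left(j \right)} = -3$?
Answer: $\frac{145}{9539} \approx 0.015201$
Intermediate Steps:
$m{\left(I \right)} = 4$ ($m{\left(I \right)} = -7 + \left(8 - -3\right) = -7 + \left(8 + 3\right) = -7 + 11 = 4$)
$\frac{12870 - 13015}{-9543 + m{\left(114 \right)}} = \frac{12870 - 13015}{-9543 + 4} = - \frac{145}{-9539} = \left(-145\right) \left(- \frac{1}{9539}\right) = \frac{145}{9539}$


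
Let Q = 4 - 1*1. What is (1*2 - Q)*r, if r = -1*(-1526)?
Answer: -1526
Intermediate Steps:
Q = 3 (Q = 4 - 1 = 3)
r = 1526
(1*2 - Q)*r = (1*2 - 1*3)*1526 = (2 - 3)*1526 = -1*1526 = -1526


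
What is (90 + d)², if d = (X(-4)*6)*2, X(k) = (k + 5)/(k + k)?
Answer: 31329/4 ≈ 7832.3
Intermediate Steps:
X(k) = (5 + k)/(2*k) (X(k) = (5 + k)/((2*k)) = (5 + k)*(1/(2*k)) = (5 + k)/(2*k))
d = -3/2 (d = (((½)*(5 - 4)/(-4))*6)*2 = (((½)*(-¼)*1)*6)*2 = -⅛*6*2 = -¾*2 = -3/2 ≈ -1.5000)
(90 + d)² = (90 - 3/2)² = (177/2)² = 31329/4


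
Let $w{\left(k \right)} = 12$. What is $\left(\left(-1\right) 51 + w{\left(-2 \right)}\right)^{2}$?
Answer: $1521$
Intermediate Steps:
$\left(\left(-1\right) 51 + w{\left(-2 \right)}\right)^{2} = \left(\left(-1\right) 51 + 12\right)^{2} = \left(-51 + 12\right)^{2} = \left(-39\right)^{2} = 1521$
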